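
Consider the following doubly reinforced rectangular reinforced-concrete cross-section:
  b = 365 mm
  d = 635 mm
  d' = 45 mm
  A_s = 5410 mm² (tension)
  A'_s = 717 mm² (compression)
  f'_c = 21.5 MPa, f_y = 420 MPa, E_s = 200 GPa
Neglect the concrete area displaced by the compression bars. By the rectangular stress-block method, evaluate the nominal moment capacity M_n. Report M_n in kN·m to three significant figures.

Assume both tension and compression steel yield.
Net tension couple steel: A_s − A'_s = 4693 mm².
a = (A_s − A'_s) f_y / (0.85 f'_c b) = 1971060/(0.85 × 21.5 × 365) = 295.49 mm.
c = a/β₁ = 295.49/0.85 = 347.64 mm; ε'_s = 0.003(c − d')/c = 0.0026 ≥ f_y/E_s = 0.0021, so compression steel does yield.
M_n = (A_s − A'_s) f_y (d − a/2) + A'_s f_y (d − d') = [1971060 × (635 − 147.745) + 301140 × (635 − 45)] × 10⁻⁶ = 960.41 + 177.67 = 1138.08 kN·m.

M_n ≈ 1140 kN·m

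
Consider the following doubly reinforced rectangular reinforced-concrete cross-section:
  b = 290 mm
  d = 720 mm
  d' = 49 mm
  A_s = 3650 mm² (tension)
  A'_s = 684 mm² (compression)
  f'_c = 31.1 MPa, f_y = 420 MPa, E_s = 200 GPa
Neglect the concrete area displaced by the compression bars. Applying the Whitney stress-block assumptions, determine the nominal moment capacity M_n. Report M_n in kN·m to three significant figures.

M_n ≈ 988 kN·m

Assume both tension and compression steel yield.
Net tension couple steel: A_s − A'_s = 2966 mm².
a = (A_s − A'_s) f_y / (0.85 f'_c b) = 1245720/(0.85 × 31.1 × 290) = 162.50 mm.
c = a/β₁ = 162.50/0.828 = 196.26 mm; ε'_s = 0.003(c − d')/c = 0.0023 ≥ f_y/E_s = 0.0021, so compression steel does yield.
M_n = (A_s − A'_s) f_y (d − a/2) + A'_s f_y (d − d') = [1245720 × (720 − 81.25) + 287280 × (720 − 49)] × 10⁻⁶ = 795.70 + 192.76 = 988.46 kN·m.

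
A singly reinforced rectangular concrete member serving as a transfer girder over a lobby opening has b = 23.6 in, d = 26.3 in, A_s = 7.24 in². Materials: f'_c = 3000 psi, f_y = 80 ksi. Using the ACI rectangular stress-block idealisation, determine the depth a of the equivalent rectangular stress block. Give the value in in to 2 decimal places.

T = A_s f_y = 7.24 × 80 = 579.2 kips.
a = T/(0.85 f'_c b) = 579.2/(0.85 × 3 × 23.6) = 9.62 in.

a ≈ 9.62 in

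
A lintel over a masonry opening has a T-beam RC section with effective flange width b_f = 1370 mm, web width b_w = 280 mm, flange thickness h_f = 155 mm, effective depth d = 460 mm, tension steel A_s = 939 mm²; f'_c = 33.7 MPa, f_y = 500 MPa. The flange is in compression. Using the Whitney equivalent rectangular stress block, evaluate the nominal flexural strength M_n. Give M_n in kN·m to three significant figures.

Tension: T = A_s f_y = 939 × 500 = 469500 N.
Try a within the flange: a = T/(0.85 f'_c b_f) = 469500/(0.85 × 33.7 × 1370) = 11.96 mm.
Since a = 11.96 ≤ h_f = 155 mm, the stress block lies entirely in the flange; analyse as a rectangular beam of width b_f.
M_n = T(d − a/2) = 469500 × (460 − 5.98) = 213.16 × 10⁶ N·mm.
M_n = 213.16 kN·m.

M_n ≈ 213 kN·m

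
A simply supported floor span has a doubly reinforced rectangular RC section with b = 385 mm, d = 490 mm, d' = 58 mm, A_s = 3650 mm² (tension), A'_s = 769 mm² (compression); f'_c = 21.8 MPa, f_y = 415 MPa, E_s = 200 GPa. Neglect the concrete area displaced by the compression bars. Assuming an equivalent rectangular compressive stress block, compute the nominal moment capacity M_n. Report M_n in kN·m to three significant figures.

Assume both tension and compression steel yield.
Net tension couple steel: A_s − A'_s = 2881 mm².
a = (A_s − A'_s) f_y / (0.85 f'_c b) = 1195615/(0.85 × 21.8 × 385) = 167.59 mm.
c = a/β₁ = 167.59/0.85 = 197.16 mm; ε'_s = 0.003(c − d')/c = 0.0021 ≥ f_y/E_s = 0.0021, so compression steel does yield.
M_n = (A_s − A'_s) f_y (d − a/2) + A'_s f_y (d − d') = [1195615 × (490 − 83.795) + 319135 × (490 − 58)] × 10⁻⁶ = 485.66 + 137.87 = 623.53 kN·m.

M_n ≈ 624 kN·m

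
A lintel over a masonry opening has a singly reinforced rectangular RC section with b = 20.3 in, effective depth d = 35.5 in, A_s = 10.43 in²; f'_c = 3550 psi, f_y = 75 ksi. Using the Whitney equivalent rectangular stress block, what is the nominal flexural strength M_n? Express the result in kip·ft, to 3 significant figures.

M_n ≈ 1900 kip·ft

T = A_s f_y = 10.43 × 75 = 782.25 kips.
a = T/(0.85 f'_c b) = 782.25/(0.85 × 3.55 × 20.3) = 12.770 in.
M_n = T(d − a/2) = 782.25 × (35.5 − 6.385) = 22775.2 kip·in = 22775.2/12 = 1897.93 kip·ft.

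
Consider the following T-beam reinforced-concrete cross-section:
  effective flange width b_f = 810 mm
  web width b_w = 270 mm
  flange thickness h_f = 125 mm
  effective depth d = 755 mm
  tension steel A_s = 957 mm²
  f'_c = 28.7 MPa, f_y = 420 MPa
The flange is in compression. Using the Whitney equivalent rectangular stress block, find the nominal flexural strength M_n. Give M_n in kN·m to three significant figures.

M_n ≈ 299 kN·m

Tension: T = A_s f_y = 957 × 420 = 401940 N.
Try a within the flange: a = T/(0.85 f'_c b_f) = 401940/(0.85 × 28.7 × 810) = 20.34 mm.
Since a = 20.34 ≤ h_f = 125 mm, the stress block lies entirely in the flange; analyse as a rectangular beam of width b_f.
M_n = T(d − a/2) = 401940 × (755 − 10.17) = 299.38 × 10⁶ N·mm.
M_n = 299.38 kN·m.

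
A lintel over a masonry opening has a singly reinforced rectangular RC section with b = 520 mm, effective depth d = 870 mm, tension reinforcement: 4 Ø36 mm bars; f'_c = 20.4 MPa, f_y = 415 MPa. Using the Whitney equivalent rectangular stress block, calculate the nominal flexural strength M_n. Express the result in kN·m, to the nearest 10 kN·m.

A_s = 4 × 1018 = 4072 mm².
T = A_s f_y = 4072 × 415 = 1689880 N = 1689.88 kN.
From C = T: a = T/(0.85 f'_c b) = 1689880/(0.85 × 20.4 × 520) = 187.41 mm.
M_n = T(d − a/2) = 1689.88 kN × (870 − 93.705) mm = 1311.85 kN·m.

M_n ≈ 1310 kN·m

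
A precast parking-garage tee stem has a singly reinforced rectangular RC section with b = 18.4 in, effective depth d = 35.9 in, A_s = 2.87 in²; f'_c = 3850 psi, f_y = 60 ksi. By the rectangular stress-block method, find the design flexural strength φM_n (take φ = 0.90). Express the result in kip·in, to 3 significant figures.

T = A_s f_y = 2.87 × 60 = 172.2 kips.
a = T/(0.85 f'_c b) = 172.2/(0.85 × 3.85 × 18.4) = 2.860 in.
M_n = T(d − a/2) = 172.2 × (35.9 − 1.43) = 5935.7 kip·in.
φM_n = 0.90 × 5935.7 = 5342.1 kip·in.

φM_n ≈ 5340 kip·in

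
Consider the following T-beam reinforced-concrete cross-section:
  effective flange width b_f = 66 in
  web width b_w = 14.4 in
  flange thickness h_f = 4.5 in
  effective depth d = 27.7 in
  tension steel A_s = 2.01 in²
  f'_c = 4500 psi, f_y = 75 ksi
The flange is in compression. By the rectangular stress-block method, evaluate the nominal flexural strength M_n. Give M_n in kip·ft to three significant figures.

Tension: T = A_s f_y = 2.01 × 75 = 150.75 kips.
Try a within the flange: a = T/(0.85 f'_c b_f) = 150.75/(0.85 × 4.5 × 66) = 0.597 in.
Since a = 0.597 ≤ h_f = 4.5 in, the stress block lies entirely in the flange; analyse as a rectangular beam of width b_f.
M_n = T(d − a/2) = 150.75 × (27.7 − 0.2985) = 4130.8 kip·in.
M_n = 4130.8/12 = 344.23 kip·ft.

M_n ≈ 344 kip·ft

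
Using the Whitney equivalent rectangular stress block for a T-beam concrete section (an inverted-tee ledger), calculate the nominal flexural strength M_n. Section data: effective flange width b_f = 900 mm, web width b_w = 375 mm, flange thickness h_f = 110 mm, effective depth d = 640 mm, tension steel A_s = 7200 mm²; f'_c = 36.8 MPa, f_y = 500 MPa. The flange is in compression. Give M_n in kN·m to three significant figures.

Tension: T = A_s f_y = 7200 × 500 = 3600000 N.
Try a within the flange: a = T/(0.85 f'_c b_f) = 3600000/(0.85 × 36.8 × 900) = 127.88 mm.
a = 127.88 > h_f = 110 mm: the block extends into the web. Split into flange-overhang and web parts.
C_f = 0.85 f'_c (b_f − b_w) h_f = 0.85 × 36.8 × (900 − 375) × 110 = 1806420 N.
Remaining web compression depth: a_w = (T − C_f)/(0.85 f'_c b_w) = (3600000 − 1806420)/(0.85 × 36.8 × 375) = 152.91 mm.
M_n = C_f(d − h_f/2) + (T − C_f)(d − a_w/2) = 1806420 × (640 − 55) + 1793580 × (640 − 76.455) = 1056.76 + 1010.76 = 2067.52 × 10⁶ N·mm.
M_n = 2067.52 kN·m.

M_n ≈ 2070 kN·m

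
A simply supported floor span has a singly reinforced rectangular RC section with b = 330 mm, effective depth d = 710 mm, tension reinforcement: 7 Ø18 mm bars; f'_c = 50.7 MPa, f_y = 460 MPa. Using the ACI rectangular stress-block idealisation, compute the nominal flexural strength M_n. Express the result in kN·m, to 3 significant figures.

A_s = 7 × 254 = 1778 mm².
T = A_s f_y = 1778 × 460 = 817880 N = 817.88 kN.
From C = T: a = T/(0.85 f'_c b) = 817880/(0.85 × 50.7 × 330) = 57.51 mm.
M_n = T(d − a/2) = 817.88 kN × (710 − 28.755) mm = 557.18 kN·m.

M_n ≈ 557 kN·m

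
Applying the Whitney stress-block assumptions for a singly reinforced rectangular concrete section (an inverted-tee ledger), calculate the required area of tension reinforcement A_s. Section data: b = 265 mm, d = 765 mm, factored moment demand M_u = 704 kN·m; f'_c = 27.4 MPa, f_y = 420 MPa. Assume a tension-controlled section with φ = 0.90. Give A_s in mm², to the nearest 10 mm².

M_n = M_u/φ = 704/0.90 = 782.222 kN·m.
With M_n = 0.85 f'_c a b (d − a/2), solve the quadratic for a:
a = d − √(d² − 2M_n/(0.85 f'_c b)) = 765 − √(765² − 2 × 782.222×10⁶/(0.85 × 27.4 × 265)) = 189.03 mm.
A_s = 0.85 f'_c a b / f_y = 0.85 × 27.4 × 189.03 × 265 / 420 = 2777.8 mm².

A_s ≈ 2780 mm²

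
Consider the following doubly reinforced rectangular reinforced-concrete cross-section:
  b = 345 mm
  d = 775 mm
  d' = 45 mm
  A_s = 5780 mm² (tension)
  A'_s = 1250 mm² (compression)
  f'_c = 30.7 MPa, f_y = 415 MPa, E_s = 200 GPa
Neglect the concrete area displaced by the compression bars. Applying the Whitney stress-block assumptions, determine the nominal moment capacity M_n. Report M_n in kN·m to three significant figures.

M_n ≈ 1640 kN·m

Assume both tension and compression steel yield.
Net tension couple steel: A_s − A'_s = 4530 mm².
a = (A_s − A'_s) f_y / (0.85 f'_c b) = 1879950/(0.85 × 30.7 × 345) = 208.82 mm.
c = a/β₁ = 208.82/0.831 = 251.29 mm; ε'_s = 0.003(c − d')/c = 0.0025 ≥ f_y/E_s = 0.0021, so compression steel does yield.
M_n = (A_s − A'_s) f_y (d − a/2) + A'_s f_y (d − d') = [1879950 × (775 − 104.41) + 518750 × (775 − 45)] × 10⁻⁶ = 1260.68 + 378.69 = 1639.37 kN·m.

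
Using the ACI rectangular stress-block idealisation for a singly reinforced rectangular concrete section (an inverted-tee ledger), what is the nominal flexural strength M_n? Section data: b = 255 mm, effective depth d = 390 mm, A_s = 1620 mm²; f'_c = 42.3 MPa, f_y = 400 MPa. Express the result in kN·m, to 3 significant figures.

T = A_s f_y = 1620 × 400 = 648000 N = 648 kN.
From C = T: a = T/(0.85 f'_c b) = 648000/(0.85 × 42.3 × 255) = 70.68 mm.
M_n = T(d − a/2) = 648 kN × (390 − 35.34) mm = 229.82 kN·m.

M_n ≈ 230 kN·m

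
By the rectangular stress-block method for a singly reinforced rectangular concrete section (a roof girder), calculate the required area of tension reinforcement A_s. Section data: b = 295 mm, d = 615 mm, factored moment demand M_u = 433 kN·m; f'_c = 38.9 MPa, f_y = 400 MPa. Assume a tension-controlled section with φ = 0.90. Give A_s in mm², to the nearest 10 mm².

A_s ≈ 2100 mm²

M_n = M_u/φ = 433/0.90 = 481.111 kN·m.
With M_n = 0.85 f'_c a b (d − a/2), solve the quadratic for a:
a = d − √(d² − 2M_n/(0.85 f'_c b)) = 615 − √(615² − 2 × 481.111×10⁶/(0.85 × 38.9 × 295)) = 86.25 mm.
A_s = 0.85 f'_c a b / f_y = 0.85 × 38.9 × 86.25 × 295 / 400 = 2103.2 mm².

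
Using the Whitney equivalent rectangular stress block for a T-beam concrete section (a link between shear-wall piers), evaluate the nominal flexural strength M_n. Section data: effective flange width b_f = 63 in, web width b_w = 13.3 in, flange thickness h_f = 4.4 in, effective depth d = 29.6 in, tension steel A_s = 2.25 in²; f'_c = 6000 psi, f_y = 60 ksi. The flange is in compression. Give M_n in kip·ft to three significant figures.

M_n ≈ 331 kip·ft

Tension: T = A_s f_y = 2.25 × 60 = 135 kips.
Try a within the flange: a = T/(0.85 f'_c b_f) = 135/(0.85 × 6 × 63) = 0.420 in.
Since a = 0.420 ≤ h_f = 4.4 in, the stress block lies entirely in the flange; analyse as a rectangular beam of width b_f.
M_n = T(d − a/2) = 135 × (29.6 − 0.21) = 3967.7 kip·in.
M_n = 3967.7/12 = 330.64 kip·ft.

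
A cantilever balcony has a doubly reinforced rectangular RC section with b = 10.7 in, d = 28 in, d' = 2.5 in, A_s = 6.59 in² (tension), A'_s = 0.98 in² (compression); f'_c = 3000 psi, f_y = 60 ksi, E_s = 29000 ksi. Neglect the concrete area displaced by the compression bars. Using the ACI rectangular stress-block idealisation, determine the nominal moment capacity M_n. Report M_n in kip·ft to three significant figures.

Assume both steels yield.
a = (A_s − A'_s) f_y/(0.85 f'_c b) = (6.59 − 0.98) × 60/(0.85 × 3 × 10.7) = 12.336 in.
c = a/β₁ = 12.336/0.85 = 14.513 in; ε'_s = 0.003(c − d')/c = 0.0025 ≥ ε_y = 0.0021, so the compression steel yields.
M_n = (A_s − A'_s) f_y (d − a/2) + A'_s f_y (d − d') = 336.6 × (28 − 6.168) + 58.8 × (28 − 2.5) = 7348.7 + 1499.4 = 8848.1 kip·in = 8848.1/12 = 737.34 kip·ft.

M_n ≈ 737 kip·ft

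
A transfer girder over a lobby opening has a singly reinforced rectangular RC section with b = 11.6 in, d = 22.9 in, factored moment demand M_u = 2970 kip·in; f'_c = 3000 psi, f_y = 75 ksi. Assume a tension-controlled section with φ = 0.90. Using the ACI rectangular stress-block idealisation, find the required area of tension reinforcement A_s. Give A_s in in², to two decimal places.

M_n = M_u/φ = 2970/0.90 = 3300 kip·in.
From M_n = 0.85 f'_c a b (d − a/2):
a = d − √(d² − 2M_n/(0.85 f'_c b)) = 22.9 − √(22.9² − 2 × 3300/(0.85 × 3 × 11.6)) = 5.542 in.
A_s = 0.85 f'_c a b / f_y = 0.85 × 3 × 5.542 × 11.6 / 75 = 2.186 in².

A_s ≈ 2.19 in²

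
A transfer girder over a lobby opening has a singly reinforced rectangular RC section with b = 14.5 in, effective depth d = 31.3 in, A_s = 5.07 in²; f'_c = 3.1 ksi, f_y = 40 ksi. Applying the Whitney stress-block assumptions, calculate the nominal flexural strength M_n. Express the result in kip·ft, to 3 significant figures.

T = A_s f_y = 5.07 × 40 = 202.8 kips.
a = T/(0.85 f'_c b) = 202.8/(0.85 × 3.1 × 14.5) = 5.308 in.
M_n = T(d − a/2) = 202.8 × (31.3 − 2.654) = 5809.4 kip·in = 5809.4/12 = 484.12 kip·ft.

M_n ≈ 484 kip·ft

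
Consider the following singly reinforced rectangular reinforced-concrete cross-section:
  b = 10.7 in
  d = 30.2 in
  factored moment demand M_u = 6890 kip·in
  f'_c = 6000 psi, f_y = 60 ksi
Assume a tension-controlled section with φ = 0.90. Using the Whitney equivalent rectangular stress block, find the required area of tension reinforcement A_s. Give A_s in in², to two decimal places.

M_n = M_u/φ = 6890/0.90 = 7655.56 kip·in.
From M_n = 0.85 f'_c a b (d − a/2):
a = d − √(d² − 2M_n/(0.85 f'_c b)) = 30.2 − √(30.2² − 2 × 7655.56/(0.85 × 6 × 10.7)) = 5.071 in.
A_s = 0.85 f'_c a b / f_y = 0.85 × 6 × 5.071 × 10.7 / 60 = 4.612 in².

A_s ≈ 4.61 in²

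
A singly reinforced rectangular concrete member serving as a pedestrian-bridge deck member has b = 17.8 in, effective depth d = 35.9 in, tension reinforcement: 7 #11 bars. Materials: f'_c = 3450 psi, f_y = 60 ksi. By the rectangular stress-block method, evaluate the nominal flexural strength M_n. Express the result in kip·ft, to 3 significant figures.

M_n ≈ 1620 kip·ft

A_s = 7 × 1.56 = 10.92 in².
T = A_s f_y = 10.92 × 60 = 655.2 kips.
a = T/(0.85 f'_c b) = 655.2/(0.85 × 3.45 × 17.8) = 12.552 in.
M_n = T(d − a/2) = 655.2 × (35.9 − 6.276) = 19409.6 kip·in = 19409.6/12 = 1617.47 kip·ft.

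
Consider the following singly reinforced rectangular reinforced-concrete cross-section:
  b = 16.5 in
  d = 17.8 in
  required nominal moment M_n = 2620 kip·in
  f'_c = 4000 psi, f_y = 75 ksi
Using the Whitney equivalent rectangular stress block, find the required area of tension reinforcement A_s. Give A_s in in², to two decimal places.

A_s ≈ 2.13 in²

From M_n = 0.85 f'_c a b (d − a/2):
a = d − √(d² − 2M_n/(0.85 f'_c b)) = 17.8 − √(17.8² − 2 × 2620/(0.85 × 4 × 16.5)) = 2.852 in.
A_s = 0.85 f'_c a b / f_y = 0.85 × 4 × 2.852 × 16.5 / 75 = 2.133 in².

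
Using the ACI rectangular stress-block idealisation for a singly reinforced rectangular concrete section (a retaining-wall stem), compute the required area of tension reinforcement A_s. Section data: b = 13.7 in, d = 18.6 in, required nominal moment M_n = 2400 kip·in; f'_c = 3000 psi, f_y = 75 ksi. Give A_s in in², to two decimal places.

From M_n = 0.85 f'_c a b (d − a/2):
a = d − √(d² − 2M_n/(0.85 f'_c b)) = 18.6 − √(18.6² − 2 × 2400/(0.85 × 3 × 13.7)) = 4.158 in.
A_s = 0.85 f'_c a b / f_y = 0.85 × 3 × 4.158 × 13.7 / 75 = 1.937 in².

A_s ≈ 1.94 in²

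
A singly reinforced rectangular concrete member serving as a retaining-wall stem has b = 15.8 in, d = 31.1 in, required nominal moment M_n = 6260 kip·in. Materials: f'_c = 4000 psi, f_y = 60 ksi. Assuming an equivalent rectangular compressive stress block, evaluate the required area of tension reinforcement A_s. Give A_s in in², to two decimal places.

A_s ≈ 3.59 in²

From M_n = 0.85 f'_c a b (d − a/2):
a = d − √(d² − 2M_n/(0.85 f'_c b)) = 31.1 − √(31.1² − 2 × 6260/(0.85 × 4 × 15.8)) = 4.005 in.
A_s = 0.85 f'_c a b / f_y = 0.85 × 4 × 4.005 × 15.8 / 60 = 3.586 in².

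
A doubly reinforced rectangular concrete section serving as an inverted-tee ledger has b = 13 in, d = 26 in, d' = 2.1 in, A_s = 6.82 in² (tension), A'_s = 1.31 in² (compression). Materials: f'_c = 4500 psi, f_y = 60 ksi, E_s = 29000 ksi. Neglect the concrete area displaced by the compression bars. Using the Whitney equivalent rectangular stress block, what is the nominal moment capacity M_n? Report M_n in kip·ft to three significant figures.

Assume both steels yield.
a = (A_s − A'_s) f_y/(0.85 f'_c b) = (6.82 − 1.31) × 60/(0.85 × 4.5 × 13) = 6.649 in.
c = a/β₁ = 6.649/0.825 = 8.059 in; ε'_s = 0.003(c − d')/c = 0.0022 ≥ ε_y = 0.0021, so the compression steel yields.
M_n = (A_s − A'_s) f_y (d − a/2) + A'_s f_y (d − d') = 330.6 × (26 − 3.3245) + 78.6 × (26 − 2.1) = 7496.5 + 1878.5 = 9375.0 kip·in = 9375.0/12 = 781.25 kip·ft.

M_n ≈ 781 kip·ft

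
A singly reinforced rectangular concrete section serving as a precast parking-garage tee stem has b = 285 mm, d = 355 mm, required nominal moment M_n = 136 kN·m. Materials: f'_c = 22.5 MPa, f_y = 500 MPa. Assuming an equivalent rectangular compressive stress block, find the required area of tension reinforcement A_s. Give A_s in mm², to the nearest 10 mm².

A_s ≈ 860 mm²

With M_n = 0.85 f'_c a b (d − a/2), solve the quadratic for a:
a = d − √(d² − 2M_n/(0.85 f'_c b)) = 355 − √(355² − 2 × 136×10⁶/(0.85 × 22.5 × 285)) = 79.10 mm.
A_s = 0.85 f'_c a b / f_y = 0.85 × 22.5 × 79.10 × 285 / 500 = 862.3 mm².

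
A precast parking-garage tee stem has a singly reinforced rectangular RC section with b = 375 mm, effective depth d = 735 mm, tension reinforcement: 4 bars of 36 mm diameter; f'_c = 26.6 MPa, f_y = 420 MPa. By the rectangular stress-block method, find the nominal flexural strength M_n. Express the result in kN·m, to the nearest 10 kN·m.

M_n ≈ 1080 kN·m

A_s = 4 × 1018 = 4072 mm².
T = A_s f_y = 4072 × 420 = 1710240 N = 1710.24 kN.
From C = T: a = T/(0.85 f'_c b) = 1710240/(0.85 × 26.6 × 375) = 201.71 mm.
M_n = T(d − a/2) = 1710.24 kN × (735 − 100.855) mm = 1084.54 kN·m.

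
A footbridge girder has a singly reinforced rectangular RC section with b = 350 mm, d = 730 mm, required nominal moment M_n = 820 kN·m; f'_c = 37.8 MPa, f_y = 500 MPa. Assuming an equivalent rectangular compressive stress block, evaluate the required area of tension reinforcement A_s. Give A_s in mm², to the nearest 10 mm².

With M_n = 0.85 f'_c a b (d − a/2), solve the quadratic for a:
a = d − √(d² − 2M_n/(0.85 f'_c b)) = 730 − √(730² − 2 × 820×10⁶/(0.85 × 37.8 × 350)) = 107.86 mm.
A_s = 0.85 f'_c a b / f_y = 0.85 × 37.8 × 107.86 × 350 / 500 = 2425.9 mm².

A_s ≈ 2430 mm²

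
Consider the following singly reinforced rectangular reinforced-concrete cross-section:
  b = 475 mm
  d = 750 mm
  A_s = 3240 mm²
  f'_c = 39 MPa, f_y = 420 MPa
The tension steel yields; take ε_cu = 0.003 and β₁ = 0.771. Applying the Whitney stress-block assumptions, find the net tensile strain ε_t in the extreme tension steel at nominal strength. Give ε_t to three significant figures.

ε_t ≈ 0.0171

a = A_s f_y/(0.85 f'_c b) = 86.42 mm.
β₁ = 0.771, so c = a/β₁ = 86.42/0.771 = 112.09 mm.
From the linear strain diagram with ε_cu = 0.003: ε_t = 0.003 (d − c)/c = 0.003 × (750 − 112.09)/112.09 = 0.0171.
Since ε_t ≥ 0.005, the section is tension-controlled.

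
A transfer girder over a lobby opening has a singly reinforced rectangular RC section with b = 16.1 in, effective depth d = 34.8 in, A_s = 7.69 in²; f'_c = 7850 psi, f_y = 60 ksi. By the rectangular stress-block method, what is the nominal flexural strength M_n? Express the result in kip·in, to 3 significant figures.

T = A_s f_y = 7.69 × 60 = 461.4 kips.
a = T/(0.85 f'_c b) = 461.4/(0.85 × 7.85 × 16.1) = 4.295 in.
M_n = T(d − a/2) = 461.4 × (34.8 − 2.1475) = 15065.9 kip·in.

M_n ≈ 15100 kip·in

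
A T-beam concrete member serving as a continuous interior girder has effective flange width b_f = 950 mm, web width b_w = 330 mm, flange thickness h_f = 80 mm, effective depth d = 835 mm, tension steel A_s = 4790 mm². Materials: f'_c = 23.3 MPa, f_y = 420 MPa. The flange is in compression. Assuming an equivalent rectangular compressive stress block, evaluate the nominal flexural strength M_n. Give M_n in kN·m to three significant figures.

M_n ≈ 1560 kN·m

Tension: T = A_s f_y = 4790 × 420 = 2011800 N.
Try a within the flange: a = T/(0.85 f'_c b_f) = 2011800/(0.85 × 23.3 × 950) = 106.93 mm.
a = 106.93 > h_f = 80 mm: the block extends into the web. Split into flange-overhang and web parts.
C_f = 0.85 f'_c (b_f − b_w) h_f = 0.85 × 23.3 × (950 − 330) × 80 = 982328 N.
Remaining web compression depth: a_w = (T − C_f)/(0.85 f'_c b_w) = (2011800 − 982328)/(0.85 × 23.3 × 330) = 157.52 mm.
M_n = C_f(d − h_f/2) + (T − C_f)(d − a_w/2) = 982328 × (835 − 40) + 1029472 × (835 − 78.76) = 780.95 + 778.53 = 1559.48 × 10⁶ N·mm.
M_n = 1559.48 kN·m.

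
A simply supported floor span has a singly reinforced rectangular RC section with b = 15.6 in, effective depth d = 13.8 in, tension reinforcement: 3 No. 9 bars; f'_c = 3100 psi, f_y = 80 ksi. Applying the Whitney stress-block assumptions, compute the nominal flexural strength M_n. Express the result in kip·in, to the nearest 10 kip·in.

M_n ≈ 2610 kip·in

A_s = 3 × 1 = 3 in².
T = A_s f_y = 3 × 80 = 240 kips.
a = T/(0.85 f'_c b) = 240/(0.85 × 3.1 × 15.6) = 5.839 in.
M_n = T(d − a/2) = 240 × (13.8 − 2.9195) = 2611.3 kip·in.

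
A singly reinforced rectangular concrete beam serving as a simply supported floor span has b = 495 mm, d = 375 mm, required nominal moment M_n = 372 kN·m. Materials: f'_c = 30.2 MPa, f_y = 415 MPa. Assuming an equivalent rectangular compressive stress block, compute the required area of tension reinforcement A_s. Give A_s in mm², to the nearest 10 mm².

A_s ≈ 2710 mm²

With M_n = 0.85 f'_c a b (d − a/2), solve the quadratic for a:
a = d − √(d² − 2M_n/(0.85 f'_c b)) = 375 − √(375² − 2 × 372×10⁶/(0.85 × 30.2 × 495)) = 88.52 mm.
A_s = 0.85 f'_c a b / f_y = 0.85 × 30.2 × 88.52 × 495 / 415 = 2710.3 mm².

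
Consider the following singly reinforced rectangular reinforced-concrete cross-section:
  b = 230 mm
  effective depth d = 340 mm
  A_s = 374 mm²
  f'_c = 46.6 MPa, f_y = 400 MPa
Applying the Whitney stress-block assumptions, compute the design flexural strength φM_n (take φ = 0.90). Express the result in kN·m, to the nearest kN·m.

φM_n ≈ 45 kN·m

T = A_s f_y = 374 × 400 = 149600 N = 149.6 kN.
From C = T: a = T/(0.85 f'_c b) = 149600/(0.85 × 46.6 × 230) = 16.42 mm.
M_n = T(d − a/2) = 149.6 kN × (340 − 8.21) mm = 49.64 kN·m.
φM_n = 0.90 × 49.64 = 44.68 kN·m.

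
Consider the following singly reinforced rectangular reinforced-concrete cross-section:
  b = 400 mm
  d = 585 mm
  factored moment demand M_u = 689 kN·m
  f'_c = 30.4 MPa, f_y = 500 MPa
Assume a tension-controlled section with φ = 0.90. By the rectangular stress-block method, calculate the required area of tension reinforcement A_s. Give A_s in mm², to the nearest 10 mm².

A_s ≈ 2990 mm²

M_n = M_u/φ = 689/0.90 = 765.556 kN·m.
With M_n = 0.85 f'_c a b (d − a/2), solve the quadratic for a:
a = d − √(d² − 2M_n/(0.85 f'_c b)) = 585 − √(585² − 2 × 765.556×10⁶/(0.85 × 30.4 × 400)) = 144.44 mm.
A_s = 0.85 f'_c a b / f_y = 0.85 × 30.4 × 144.44 × 400 / 500 = 2985.9 mm².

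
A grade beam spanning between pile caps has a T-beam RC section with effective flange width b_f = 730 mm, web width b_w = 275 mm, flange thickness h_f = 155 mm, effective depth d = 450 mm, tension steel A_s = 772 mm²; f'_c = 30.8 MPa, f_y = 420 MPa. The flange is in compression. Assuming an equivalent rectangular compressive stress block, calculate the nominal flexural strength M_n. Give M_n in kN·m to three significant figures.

Tension: T = A_s f_y = 772 × 420 = 324240 N.
Try a within the flange: a = T/(0.85 f'_c b_f) = 324240/(0.85 × 30.8 × 730) = 16.97 mm.
Since a = 16.97 ≤ h_f = 155 mm, the stress block lies entirely in the flange; analyse as a rectangular beam of width b_f.
M_n = T(d − a/2) = 324240 × (450 − 8.485) = 143.16 × 10⁶ N·mm.
M_n = 143.16 kN·m.

M_n ≈ 143 kN·m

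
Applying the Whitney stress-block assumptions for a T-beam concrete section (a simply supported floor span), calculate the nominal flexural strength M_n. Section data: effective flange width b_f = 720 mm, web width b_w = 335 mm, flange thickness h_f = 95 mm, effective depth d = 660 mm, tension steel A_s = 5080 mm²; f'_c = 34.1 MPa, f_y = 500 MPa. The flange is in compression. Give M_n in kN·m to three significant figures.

Tension: T = A_s f_y = 5080 × 500 = 2540000 N.
Try a within the flange: a = T/(0.85 f'_c b_f) = 2540000/(0.85 × 34.1 × 720) = 121.71 mm.
a = 121.71 > h_f = 95 mm: the block extends into the web. Split into flange-overhang and web parts.
C_f = 0.85 f'_c (b_f − b_w) h_f = 0.85 × 34.1 × (720 − 335) × 95 = 1060126 N.
Remaining web compression depth: a_w = (T − C_f)/(0.85 f'_c b_w) = (2540000 − 1060126)/(0.85 × 34.1 × 335) = 152.41 mm.
M_n = C_f(d − h_f/2) + (T − C_f)(d − a_w/2) = 1060126 × (660 − 47.5) + 1479874 × (660 − 76.205) = 649.33 + 863.94 = 1513.27 × 10⁶ N·mm.
M_n = 1513.27 kN·m.

M_n ≈ 1510 kN·m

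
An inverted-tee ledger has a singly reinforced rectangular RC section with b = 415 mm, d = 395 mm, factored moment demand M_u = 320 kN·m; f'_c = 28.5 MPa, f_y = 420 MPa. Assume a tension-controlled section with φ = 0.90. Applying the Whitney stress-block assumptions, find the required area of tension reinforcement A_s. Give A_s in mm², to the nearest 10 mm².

M_n = M_u/φ = 320/0.90 = 355.556 kN·m.
With M_n = 0.85 f'_c a b (d − a/2), solve the quadratic for a:
a = d − √(d² − 2M_n/(0.85 f'_c b)) = 395 − √(395² − 2 × 355.556×10⁶/(0.85 × 28.5 × 415)) = 102.95 mm.
A_s = 0.85 f'_c a b / f_y = 0.85 × 28.5 × 102.95 × 415 / 420 = 2464.3 mm².

A_s ≈ 2460 mm²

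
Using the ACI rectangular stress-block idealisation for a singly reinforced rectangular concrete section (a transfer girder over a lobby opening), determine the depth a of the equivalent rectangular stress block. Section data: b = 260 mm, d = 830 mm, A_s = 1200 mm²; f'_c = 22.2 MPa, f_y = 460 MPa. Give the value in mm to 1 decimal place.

a ≈ 112.5 mm

T = A_s f_y = 1200 × 460 = 552000 N = 552 kN.
Setting C = 0.85 f'_c a b equal to T: a = 552000/(0.85 × 22.2 × 260) = 112.5 mm.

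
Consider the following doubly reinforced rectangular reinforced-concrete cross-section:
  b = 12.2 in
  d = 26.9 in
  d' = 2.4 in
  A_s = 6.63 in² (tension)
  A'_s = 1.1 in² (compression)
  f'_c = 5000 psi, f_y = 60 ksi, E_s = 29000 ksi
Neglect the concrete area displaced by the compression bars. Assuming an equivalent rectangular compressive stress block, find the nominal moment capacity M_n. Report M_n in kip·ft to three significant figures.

Assume both steels yield.
a = (A_s − A'_s) f_y/(0.85 f'_c b) = (6.63 − 1.1) × 60/(0.85 × 5 × 12.2) = 6.399 in.
c = a/β₁ = 6.399/0.8 = 7.999 in; ε'_s = 0.003(c − d')/c = 0.0021 ≥ ε_y = 0.0021, so the compression steel yields.
M_n = (A_s − A'_s) f_y (d − a/2) + A'_s f_y (d − d') = 331.8 × (26.9 − 3.1995) + 66 × (26.9 − 2.4) = 7863.8 + 1617.0 = 9480.8 kip·in = 9480.8/12 = 790.07 kip·ft.

M_n ≈ 790 kip·ft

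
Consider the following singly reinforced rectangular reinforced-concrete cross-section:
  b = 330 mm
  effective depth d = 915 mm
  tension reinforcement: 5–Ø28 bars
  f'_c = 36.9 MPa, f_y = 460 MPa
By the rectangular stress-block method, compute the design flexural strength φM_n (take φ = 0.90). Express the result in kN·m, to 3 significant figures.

A_s = 5 × 616 = 3080 mm².
T = A_s f_y = 3080 × 460 = 1416800 N = 1416.8 kN.
From C = T: a = T/(0.85 f'_c b) = 1416800/(0.85 × 36.9 × 330) = 136.88 mm.
M_n = T(d − a/2) = 1416.8 kN × (915 − 68.44) mm = 1199.41 kN·m.
φM_n = 0.90 × 1199.41 = 1079.47 kN·m.

φM_n ≈ 1080 kN·m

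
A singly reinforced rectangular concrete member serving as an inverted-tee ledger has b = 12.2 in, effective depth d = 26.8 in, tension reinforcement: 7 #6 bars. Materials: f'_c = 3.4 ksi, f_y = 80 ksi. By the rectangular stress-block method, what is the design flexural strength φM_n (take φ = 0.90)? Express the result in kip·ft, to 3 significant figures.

A_s = 7 × 0.44 = 3.08 in².
T = A_s f_y = 3.08 × 80 = 246.4 kips.
a = T/(0.85 f'_c b) = 246.4/(0.85 × 3.4 × 12.2) = 6.988 in.
M_n = T(d − a/2) = 246.4 × (26.8 − 3.494) = 5742.6 kip·in = 5742.6/12 = 478.55 kip·ft.
φM_n = 0.90 × 478.55 = 430.70 kip·ft.

φM_n ≈ 431 kip·ft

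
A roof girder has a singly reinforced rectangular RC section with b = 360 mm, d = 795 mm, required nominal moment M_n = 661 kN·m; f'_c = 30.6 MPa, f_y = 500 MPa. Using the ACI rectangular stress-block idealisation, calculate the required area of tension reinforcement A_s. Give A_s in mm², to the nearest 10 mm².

With M_n = 0.85 f'_c a b (d − a/2), solve the quadratic for a:
a = d − √(d² − 2M_n/(0.85 f'_c b)) = 795 − √(795² − 2 × 661×10⁶/(0.85 × 30.6 × 360)) = 94.40 mm.
A_s = 0.85 f'_c a b / f_y = 0.85 × 30.6 × 94.40 × 360 / 500 = 1767.8 mm².

A_s ≈ 1770 mm²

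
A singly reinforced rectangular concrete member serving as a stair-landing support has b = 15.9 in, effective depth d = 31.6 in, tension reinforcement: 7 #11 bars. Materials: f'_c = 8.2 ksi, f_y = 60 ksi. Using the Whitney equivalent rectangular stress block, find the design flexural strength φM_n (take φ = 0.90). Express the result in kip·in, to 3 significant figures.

A_s = 7 × 1.56 = 10.92 in².
T = A_s f_y = 10.92 × 60 = 655.2 kips.
a = T/(0.85 f'_c b) = 655.2/(0.85 × 8.2 × 15.9) = 5.912 in.
M_n = T(d − a/2) = 655.2 × (31.6 − 2.956) = 18767.5 kip·in.
φM_n = 0.90 × 18767.5 = 16890.8 kip·in.

φM_n ≈ 16900 kip·in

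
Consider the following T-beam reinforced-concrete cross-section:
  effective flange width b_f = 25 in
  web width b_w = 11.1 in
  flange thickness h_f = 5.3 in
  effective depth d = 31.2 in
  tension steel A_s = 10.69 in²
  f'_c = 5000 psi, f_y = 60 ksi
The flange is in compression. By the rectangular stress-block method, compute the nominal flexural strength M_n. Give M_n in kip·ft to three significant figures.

Tension: T = A_s f_y = 10.69 × 60 = 641.4 kips.
Try a within the flange: a = T/(0.85 f'_c b_f) = 641.4/(0.85 × 5 × 25) = 6.037 in.
a = 6.037 > h_f = 5.3 in: the block extends into the web. Split into flange-overhang and web parts.
C_f = 0.85 f'_c (b_f − b_w) h_f = 0.85 × 5 × (25 − 11.1) × 5.3 = 313.1 kips.
Remaining web compression depth: a_w = (T − C_f)/(0.85 f'_c b_w) = (641.4 − 313.1)/(0.85 × 5 × 11.1) = 6.959 in.
M_n = C_f(d − h_f/2) + (T − C_f)(d − a_w/2) = 313.1 × (31.2 − 2.65) + 328.3 × (31.2 − 3.4795) = 8939.0 + 9100.6 = 18039.6 kip·in.
M_n = 18039.6/12 = 1503.30 kip·ft.

M_n ≈ 1500 kip·ft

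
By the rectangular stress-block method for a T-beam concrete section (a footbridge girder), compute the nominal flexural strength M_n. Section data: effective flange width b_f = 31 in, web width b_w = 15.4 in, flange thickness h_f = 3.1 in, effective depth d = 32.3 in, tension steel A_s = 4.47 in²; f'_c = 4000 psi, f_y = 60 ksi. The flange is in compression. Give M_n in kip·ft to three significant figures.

Tension: T = A_s f_y = 4.47 × 60 = 268.2 kips.
Try a within the flange: a = T/(0.85 f'_c b_f) = 268.2/(0.85 × 4 × 31) = 2.545 in.
Since a = 2.545 ≤ h_f = 3.1 in, the stress block lies entirely in the flange; analyse as a rectangular beam of width b_f.
M_n = T(d − a/2) = 268.2 × (32.3 − 1.2725) = 8321.6 kip·in.
M_n = 8321.6/12 = 693.47 kip·ft.

M_n ≈ 693 kip·ft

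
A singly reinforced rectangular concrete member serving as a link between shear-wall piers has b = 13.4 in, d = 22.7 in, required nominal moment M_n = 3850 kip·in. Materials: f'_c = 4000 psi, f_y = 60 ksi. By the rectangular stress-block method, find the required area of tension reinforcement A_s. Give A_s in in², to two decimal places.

A_s ≈ 3.11 in²

From M_n = 0.85 f'_c a b (d − a/2):
a = d − √(d² − 2M_n/(0.85 f'_c b)) = 22.7 − √(22.7² − 2 × 3850/(0.85 × 4 × 13.4)) = 4.091 in.
A_s = 0.85 f'_c a b / f_y = 0.85 × 4 × 4.091 × 13.4 / 60 = 3.106 in².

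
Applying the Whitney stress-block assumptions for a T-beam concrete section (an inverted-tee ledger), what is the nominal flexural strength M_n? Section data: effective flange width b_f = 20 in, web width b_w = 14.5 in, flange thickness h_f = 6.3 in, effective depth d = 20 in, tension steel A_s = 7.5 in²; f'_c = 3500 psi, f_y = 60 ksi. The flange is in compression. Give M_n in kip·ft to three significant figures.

M_n ≈ 607 kip·ft

Tension: T = A_s f_y = 7.5 × 60 = 450 kips.
Try a within the flange: a = T/(0.85 f'_c b_f) = 450/(0.85 × 3.5 × 20) = 7.563 in.
a = 7.563 > h_f = 6.3 in: the block extends into the web. Split into flange-overhang and web parts.
C_f = 0.85 f'_c (b_f − b_w) h_f = 0.85 × 3.5 × (20 − 14.5) × 6.3 = 103.1 kips.
Remaining web compression depth: a_w = (T − C_f)/(0.85 f'_c b_w) = (450 − 103.1)/(0.85 × 3.5 × 14.5) = 8.042 in.
M_n = C_f(d − h_f/2) + (T − C_f)(d − a_w/2) = 103.1 × (20 − 3.15) + 346.9 × (20 − 4.021) = 1737.2 + 5543.1 = 7280.3 kip·in.
M_n = 7280.3/12 = 606.69 kip·ft.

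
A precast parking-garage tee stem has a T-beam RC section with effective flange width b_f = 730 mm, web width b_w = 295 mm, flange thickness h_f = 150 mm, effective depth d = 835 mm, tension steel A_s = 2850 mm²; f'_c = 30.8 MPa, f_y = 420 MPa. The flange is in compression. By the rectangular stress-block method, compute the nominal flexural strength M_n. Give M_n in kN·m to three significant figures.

M_n ≈ 962 kN·m

Tension: T = A_s f_y = 2850 × 420 = 1197000 N.
Try a within the flange: a = T/(0.85 f'_c b_f) = 1197000/(0.85 × 30.8 × 730) = 62.63 mm.
Since a = 62.63 ≤ h_f = 150 mm, the stress block lies entirely in the flange; analyse as a rectangular beam of width b_f.
M_n = T(d − a/2) = 1197000 × (835 − 31.315) = 962.01 × 10⁶ N·mm.
M_n = 962.01 kN·m.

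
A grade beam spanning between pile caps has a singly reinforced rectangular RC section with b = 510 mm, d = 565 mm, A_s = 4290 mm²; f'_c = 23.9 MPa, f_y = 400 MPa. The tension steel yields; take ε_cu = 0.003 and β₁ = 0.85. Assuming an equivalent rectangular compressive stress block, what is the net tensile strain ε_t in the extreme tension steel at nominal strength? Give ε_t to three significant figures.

a = A_s f_y/(0.85 f'_c b) = 165.63 mm.
β₁ = 0.85, so c = a/β₁ = 165.63/0.85 = 194.86 mm.
From the linear strain diagram with ε_cu = 0.003: ε_t = 0.003 (d − c)/c = 0.003 × (565 − 194.86)/194.86 = 0.00570.
Since ε_t ≥ 0.005, the section is tension-controlled.

ε_t ≈ 0.00570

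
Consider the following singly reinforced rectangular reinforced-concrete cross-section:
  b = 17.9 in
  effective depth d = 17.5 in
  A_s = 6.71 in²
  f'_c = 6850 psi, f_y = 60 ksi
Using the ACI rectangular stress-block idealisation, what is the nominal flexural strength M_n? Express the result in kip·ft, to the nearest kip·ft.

M_n ≈ 522 kip·ft

T = A_s f_y = 6.71 × 60 = 402.6 kips.
a = T/(0.85 f'_c b) = 402.6/(0.85 × 6.85 × 17.9) = 3.863 in.
M_n = T(d − a/2) = 402.6 × (17.5 − 1.9315) = 6267.9 kip·in = 6267.9/12 = 522.33 kip·ft.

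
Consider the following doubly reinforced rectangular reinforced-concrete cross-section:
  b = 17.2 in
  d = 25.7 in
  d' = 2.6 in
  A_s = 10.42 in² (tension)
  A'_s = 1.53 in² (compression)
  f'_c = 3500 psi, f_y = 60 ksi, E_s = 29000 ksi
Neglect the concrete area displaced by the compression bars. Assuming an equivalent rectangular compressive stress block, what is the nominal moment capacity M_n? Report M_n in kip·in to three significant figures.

Assume both steels yield.
a = (A_s − A'_s) f_y/(0.85 f'_c b) = (10.42 − 1.53) × 60/(0.85 × 3.5 × 17.2) = 10.424 in.
c = a/β₁ = 10.424/0.85 = 12.264 in; ε'_s = 0.003(c − d')/c = 0.0024 ≥ ε_y = 0.0021, so the compression steel yields.
M_n = (A_s − A'_s) f_y (d − a/2) + A'_s f_y (d − d') = 533.4 × (25.7 − 5.212) + 91.8 × (25.7 − 2.6) = 10928.3 + 2120.6 = 13048.9 kip·in.

M_n ≈ 13000 kip·in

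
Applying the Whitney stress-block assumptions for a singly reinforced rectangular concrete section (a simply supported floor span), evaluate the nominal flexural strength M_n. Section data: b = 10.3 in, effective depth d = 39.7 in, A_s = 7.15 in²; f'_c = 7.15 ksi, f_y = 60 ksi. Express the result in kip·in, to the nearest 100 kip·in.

M_n ≈ 15600 kip·in

T = A_s f_y = 7.15 × 60 = 429 kips.
a = T/(0.85 f'_c b) = 429/(0.85 × 7.15 × 10.3) = 6.853 in.
M_n = T(d − a/2) = 429 × (39.7 − 3.4265) = 15561.3 kip·in.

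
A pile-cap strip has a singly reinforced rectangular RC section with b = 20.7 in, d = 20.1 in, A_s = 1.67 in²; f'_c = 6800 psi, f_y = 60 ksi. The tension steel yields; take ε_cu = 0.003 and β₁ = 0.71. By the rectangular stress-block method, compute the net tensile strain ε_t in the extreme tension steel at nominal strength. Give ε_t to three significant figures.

a = A_s f_y/(0.85 f'_c b) = 0.837 in.
β₁ = 0.71, so c = a/β₁ = 0.837/0.71 = 1.179 in.
From the linear strain diagram with ε_cu = 0.003: ε_t = 0.003 (d − c)/c = 0.003 × (20.1 − 1.179)/1.179 = 0.0481.
Since ε_t ≥ 0.005, the section is tension-controlled.

ε_t ≈ 0.0481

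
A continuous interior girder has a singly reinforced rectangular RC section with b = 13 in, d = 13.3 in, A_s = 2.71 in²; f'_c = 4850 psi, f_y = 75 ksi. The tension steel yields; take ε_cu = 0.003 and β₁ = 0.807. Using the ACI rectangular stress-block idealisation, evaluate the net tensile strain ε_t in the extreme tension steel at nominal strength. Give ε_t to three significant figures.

ε_t ≈ 0.00549

a = A_s f_y/(0.85 f'_c b) = 3.793 in.
β₁ = 0.807, so c = a/β₁ = 3.793/0.807 = 4.700 in.
From the linear strain diagram with ε_cu = 0.003: ε_t = 0.003 (d − c)/c = 0.003 × (13.3 − 4.700)/4.700 = 0.00549.
Since ε_t ≥ 0.005, the section is tension-controlled.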